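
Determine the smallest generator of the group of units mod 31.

φ(31) = 31 − 1 = 30 = 2 · 3 · 5.
Test candidates g = 2, 3, … against the prime factors q ∈ {2, 3, 5} of φ(31): g is a generator iff g^(30/q) ≢ 1 for every such q.
g = 2: 2^15 ≡ 1 — hits 1, so not a primitive root.
g = 3: 3^15 ≡ 30; 3^10 ≡ 25; 3^6 ≡ 16 — none is 1, so 3 is a primitive root.
The smallest primitive root modulo 31 is 3.

3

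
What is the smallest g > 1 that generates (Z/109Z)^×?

φ(109) = 109 − 1 = 108 = 2^2 · 3^3.
Test candidates g = 2, 3, … against the prime factors q ∈ {2, 3} of φ(109): g is a generator iff g^(108/q) ≢ 1 for every such q.
g = 2: 2^54 ≡ 108; 2^36 ≡ 1 — hits 1, so not a primitive root.
g = 3: 3^54 ≡ 1 — hits 1, so not a primitive root.
g = 4: 4^54 ≡ 1 — hits 1, so not a primitive root.
g = 5: 5^54 ≡ 1 — hits 1, so not a primitive root.
g = 6: 6^54 ≡ 108; 6^36 ≡ 63 — none is 1, so 6 is a primitive root.
The smallest primitive root modulo 109 is 6.

6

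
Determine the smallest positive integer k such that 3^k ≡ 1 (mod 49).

By Lagrange's theorem, ord_49(3) divides φ(49) = φ(7^2) = 7·(7−1) = 42 = 2 · 3 · 7.
Divisors of 42: 1, 2, 3, 6, 7, 14, 21, 42.
Check 3^d mod 49 for each divisor in increasing order:
3^1 ≡ 3
3^2 ≡ 9
3^3 ≡ 27
3^6 ≡ 43
3^7 ≡ 31
3^14 ≡ 30
3^21 ≡ 48
3^42 ≡ 1
Therefore the multiplicative order of 3 modulo 49 is 42.

42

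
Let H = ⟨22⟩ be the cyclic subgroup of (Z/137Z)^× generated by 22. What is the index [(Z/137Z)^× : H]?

4

ord(22) | φ(137) = 137 − 1 = 136 = 2^3 · 17.
Divisors of 136: 1, 2, 4, 8, 17, 34, 68, 136.
Compute 22^d (mod 137) for the divisors d until we hit 1:
22^1 ≡ 22 (mod 137)
22^2 ≡ 73 (mod 137)
22^4 ≡ 123 (mod 137)
22^8 ≡ 59 (mod 137)
22^17 ≡ 136 (mod 137)
22^34 ≡ 1 (mod 137) ✓
Thus |⟨22⟩| = ord(22) = 34.
Index = |(Z/137Z)^×| / |⟨22⟩| = 136 / 34 = 4.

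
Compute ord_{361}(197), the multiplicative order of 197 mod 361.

Since 197 ∈ (Z/361Z)^×, its order divides φ(361) = φ(19^2) = 19·(19−1) = 342 = 2 · 3^2 · 19.
Divisors of 342: 1, 2, 3, 6, 9, 18, 19, 38, 57, 114, 171, 342.
Check 197^d mod 361 for each divisor in increasing order:
197^1 ≡ 197 (mod 361)
197^2 ≡ 182 (mod 361)
197^3 ≡ 115 (mod 361)
197^6 ≡ 229 (mod 361)
197^9 ≡ 343 (mod 361)
197^18 ≡ 324 (mod 361)
197^19 ≡ 292 (mod 361)
197^38 ≡ 68 (mod 361)
197^57 ≡ 1 (mod 361) ✓
So ord_361(197) = 57.

57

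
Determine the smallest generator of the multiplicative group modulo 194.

5

φ(194) = φ(2)·φ(97) = 1·96 = 96 = 2^5 · 3.
Test candidates g = 2, 3, … against the prime factors q ∈ {2, 3} of φ(194): g is a generator iff g^(96/q) ≢ 1 for every such q.
g = 2: gcd(2, 194) = 2 > 1, not a unit — skip.
g = 3: 3^48 ≡ 1 — hits 1, so not a primitive root.
g = 4: gcd(4, 194) = 2 > 1, not a unit — skip.
g = 5: 5^48 ≡ 193; 5^32 ≡ 35 — none is 1, so 5 is a primitive root.
So 5 is the smallest generator of (Z/194Z)^×.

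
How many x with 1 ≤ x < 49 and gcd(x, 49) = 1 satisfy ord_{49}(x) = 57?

0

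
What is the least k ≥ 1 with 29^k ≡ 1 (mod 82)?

40

Since 29 ∈ (Z/82Z)^×, its order divides φ(82) = φ(2)·φ(41) = 1·40 = 40 = 2^3 · 5.
Divisors of 40: 1, 2, 4, 5, 8, 10, 20, 40.
Evaluate successive powers at the divisors of 40:
29^1 ≡ 29 (mod 82)
29^2 ≡ 21 (mod 82)
29^4 ≡ 31 (mod 82)
29^5 ≡ 79 (mod 82)
29^8 ≡ 59 (mod 82)
29^10 ≡ 9 (mod 82)
29^20 ≡ 81 (mod 82)
29^40 ≡ 1 (mod 82) ✓
Hence ord(29) = 40.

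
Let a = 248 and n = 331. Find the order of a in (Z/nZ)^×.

30

The order of 248 must divide φ(331) = 331 − 1 = 330 = 2 · 3 · 5 · 11.
Divisors of 330: 1, 2, 3, 5, 6, 10, 11, 15, 22, 30, 33, 55, 66, 110, 165, 330.
Test each divisor d:
248^1 ≡ 248
248^2 ≡ 269
248^3 ≡ 181
248^5 ≡ 32
248^6 ≡ 323
248^10 ≡ 31
248^11 ≡ 75
248^15 ≡ 330
248^22 ≡ 329
248^30 ≡ 1
The smallest such exponent is 30, so the order of 248 is 30.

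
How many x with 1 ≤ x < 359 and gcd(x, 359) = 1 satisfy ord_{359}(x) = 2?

1

φ(359) = 359 − 1 = 358 = 2 · 179.
Since (Z/359Z)^× is cyclic of order 358, the number of elements of order d is φ(d) when d | 358 and 0 otherwise.
2 | 358, and φ(2) = 2 − 1 = 1.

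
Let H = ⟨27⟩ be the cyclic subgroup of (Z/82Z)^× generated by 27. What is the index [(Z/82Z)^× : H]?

By Lagrange's theorem, ord_82(27) divides φ(82) = φ(2)·φ(41) = 1·40 = 40 = 2^3 · 5.
Divisors of 40: 1, 2, 4, 5, 8, 10, 20, 40.
Test each divisor d:
27^1 ≡ 27 (mod 82)
27^2 ≡ 73 (mod 82)
27^4 ≡ 81 (mod 82)
27^5 ≡ 55 (mod 82)
27^8 ≡ 1 (mod 82) ✓
So ord_82(27) = 8, hence |⟨27⟩| = 8.
[(Z/82Z)^× : ⟨27⟩] = 40/8 = 5.

5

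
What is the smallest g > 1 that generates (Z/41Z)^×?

6

φ(41) = 41 − 1 = 40 = 2^3 · 5.
g is a primitive root iff g^(40/q) ≢ 1 (mod 41) for each prime q ∈ {2, 5}.
g = 2: 2^20 ≡ 1 — hits 1, so not a primitive root.
g = 3: 3^20 ≡ 40; 3^8 ≡ 1 — hits 1, so not a primitive root.
g = 4: 4^20 ≡ 1 — hits 1, so not a primitive root.
g = 5: 5^20 ≡ 1 — hits 1, so not a primitive root.
g = 6: 6^20 ≡ 40; 6^8 ≡ 10 — none is 1, so 6 is a primitive root.
Hence the least primitive root of 41 is 6.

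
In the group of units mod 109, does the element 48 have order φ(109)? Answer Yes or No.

No

φ(109) = 109 − 1 = 108 = 2^2 · 3^3.
An element g generates (Z/109Z)^× iff g^(108/q) ≢ 1 (mod 109) for each prime q ∈ {2, 3}.
48^54 ≡ 1 (mod 109)  [q = 2: ≡ 1 ✗]
48^36 ≡ 63 (mod 109)  [q = 3: ≢ 1 ✓]
48^54 ≡ 1 shows ord(48) | 54, strictly less than φ(109); not a primitive root.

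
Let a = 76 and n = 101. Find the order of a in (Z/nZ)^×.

Since 76 ∈ (Z/101Z)^×, its order divides φ(101) = 101 − 1 = 100 = 2^2 · 5^2.
Divisors of 100: 1, 2, 4, 5, 10, 20, 25, 50, 100.
Check 76^d mod 101 for each divisor in increasing order:
76^1 ≡ 76 (mod 101)
76^2 ≡ 19 (mod 101)
76^4 ≡ 58 (mod 101)
76^5 ≡ 65 (mod 101)
76^10 ≡ 84 (mod 101)
76^20 ≡ 87 (mod 101)
76^25 ≡ 100 (mod 101)
76^50 ≡ 1 (mod 101) ✓
The smallest such exponent is 50, so the order of 76 is 50.

50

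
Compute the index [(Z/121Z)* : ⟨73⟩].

By Lagrange's theorem, ord_121(73) divides φ(121) = φ(11^2) = 11·(11−1) = 110 = 2 · 5 · 11.
Divisors of 110: 1, 2, 5, 10, 11, 22, 55, 110.
Test each divisor d:
73^1 ≡ 73 (mod 121)
73^2 ≡ 5 (mod 121)
73^5 ≡ 10 (mod 121)
73^10 ≡ 100 (mod 121)
73^11 ≡ 40 (mod 121)
73^22 ≡ 27 (mod 121)
73^55 ≡ 120 (mod 121)
73^110 ≡ 1 (mod 121) ✓
The order of 73 is 110, so the subgroup it generates has 110 elements.
The index is φ(121) / ord(73) = 110 / 110 = 1.

1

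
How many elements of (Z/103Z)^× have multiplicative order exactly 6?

2

φ(103) = 103 − 1 = 102 = 2 · 3 · 17.
Since (Z/103Z)^× is cyclic of order 102, the number of elements of order d is φ(d) when d | 102 and 0 otherwise.
6 = 2 · 3 divides 102, and φ(6) = 2.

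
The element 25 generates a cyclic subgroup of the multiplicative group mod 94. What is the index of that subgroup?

2

ord(25) | φ(94) = φ(2)·φ(47) = 1·46 = 46 = 2 · 23.
Divisors of 46: 1, 2, 23, 46.
Evaluate successive powers at the divisors of 46:
25^1 ≡ 25 (mod 94)
25^2 ≡ 61 (mod 94)
25^23 ≡ 1 (mod 94) ✓
Thus |⟨25⟩| = ord(25) = 23.
Index = |(Z/94Z)^×| / |⟨25⟩| = 46 / 23 = 2.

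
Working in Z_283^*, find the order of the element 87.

282

ord(87) | φ(283) = 283 − 1 = 282 = 2 · 3 · 47.
Divisors of 282: 1, 2, 3, 6, 47, 94, 141, 282.
Compute 87^d (mod 283) for the divisors d until we hit 1:
87^1 ≡ 87
87^2 ≡ 211
87^3 ≡ 245
87^6 ≡ 29
87^47 ≡ 239
87^94 ≡ 238
87^141 ≡ 282
87^282 ≡ 1
So ord_283(87) = 282.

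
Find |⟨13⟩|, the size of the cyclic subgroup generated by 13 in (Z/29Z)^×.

14

Since 13 ∈ (Z/29Z)^×, its order divides φ(29) = 29 − 1 = 28 = 2^2 · 7.
Divisors of 28: 1, 2, 4, 7, 14, 28.
Compute 13^d (mod 29) for the divisors d until we hit 1:
13^1 ≡ 13 (mod 29)
13^2 ≡ 24 (mod 29)
13^4 ≡ 25 (mod 29)
13^7 ≡ 28 (mod 29)
13^14 ≡ 1 (mod 29) ✓
So ord_29(13) = 14.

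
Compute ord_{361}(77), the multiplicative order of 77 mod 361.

19

Since 77 ∈ (Z/361Z)^×, its order divides φ(361) = φ(19^2) = 19·(19−1) = 342 = 2 · 3^2 · 19.
Divisors of 342: 1, 2, 3, 6, 9, 18, 19, 38, 57, 114, 171, 342.
Evaluate successive powers at the divisors of 342:
77^1 ≡ 77 (mod 361)
77^2 ≡ 153 (mod 361)
77^3 ≡ 229 (mod 361)
77^6 ≡ 96 (mod 361)
77^9 ≡ 324 (mod 361)
77^18 ≡ 286 (mod 361)
77^19 ≡ 1 (mod 361) ✓
Therefore the multiplicative order of 77 modulo 361 is 19.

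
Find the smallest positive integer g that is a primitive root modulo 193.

φ(193) = 193 − 1 = 192 = 2^6 · 3.
g is a primitive root iff g^(192/q) ≢ 1 (mod 193) for each prime q ∈ {2, 3}.
g = 2: 2^96 ≡ 1 — hits 1, so not a primitive root.
g = 3: 3^96 ≡ 1 — hits 1, so not a primitive root.
g = 4: 4^96 ≡ 1 — hits 1, so not a primitive root.
g = 5: 5^96 ≡ 192; 5^64 ≡ 84 — none is 1, so 5 is a primitive root.
So 5 is the smallest generator of (Z/193Z)^×.

5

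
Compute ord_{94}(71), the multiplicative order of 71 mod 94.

23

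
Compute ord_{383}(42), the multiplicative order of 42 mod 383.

191

By Lagrange's theorem, ord_383(42) divides φ(383) = 383 − 1 = 382 = 2 · 191.
Divisors of 382: 1, 2, 191, 382.
Test each divisor d:
42^1 ≡ 42 (mod 383)
42^2 ≡ 232 (mod 383)
42^191 ≡ 1 (mod 383) ✓
Therefore the multiplicative order of 42 modulo 383 is 191.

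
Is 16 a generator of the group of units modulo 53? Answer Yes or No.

No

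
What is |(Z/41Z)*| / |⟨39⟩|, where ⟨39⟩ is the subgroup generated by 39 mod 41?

ord(39) | φ(41) = 41 − 1 = 40 = 2^3 · 5.
Divisors of 40: 1, 2, 4, 5, 8, 10, 20, 40.
Test each divisor d:
39^1 ≡ 39 (mod 41)
39^2 ≡ 4 (mod 41)
39^4 ≡ 16 (mod 41)
39^5 ≡ 9 (mod 41)
39^8 ≡ 10 (mod 41)
39^10 ≡ 40 (mod 41)
39^20 ≡ 1 (mod 41) ✓
So ord_41(39) = 20, hence |⟨39⟩| = 20.
[(Z/41Z)^× : ⟨39⟩] = 40/20 = 2.

2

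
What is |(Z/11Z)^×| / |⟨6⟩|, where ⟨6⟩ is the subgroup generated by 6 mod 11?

1

By Lagrange's theorem, ord_11(6) divides φ(11) = 11 − 1 = 10 = 2 · 5.
Divisors of 10: 1, 2, 5, 10.
Test each divisor d:
6^1 ≡ 6 (mod 11)
6^2 ≡ 3 (mod 11)
6^5 ≡ 10 (mod 11)
6^10 ≡ 1 (mod 11) ✓
Thus |⟨6⟩| = ord(6) = 10.
Index = |(Z/11Z)^×| / |⟨6⟩| = 10 / 10 = 1.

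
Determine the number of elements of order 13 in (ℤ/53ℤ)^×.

12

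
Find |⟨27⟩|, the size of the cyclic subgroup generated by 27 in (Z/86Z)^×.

ord(27) | φ(86) = φ(2)·φ(43) = 1·42 = 42 = 2 · 3 · 7.
Divisors of 42: 1, 2, 3, 6, 7, 14, 21, 42.
Evaluate successive powers at the divisors of 42:
27^1 ≡ 27 (mod 86)
27^2 ≡ 41 (mod 86)
27^3 ≡ 75 (mod 86)
27^6 ≡ 35 (mod 86)
27^7 ≡ 85 (mod 86)
27^14 ≡ 1 (mod 86) ✓
Therefore the multiplicative order of 27 modulo 86 is 14.

14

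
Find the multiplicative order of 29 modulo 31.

By Lagrange's theorem, ord_31(29) divides φ(31) = 31 − 1 = 30 = 2 · 3 · 5.
Divisors of 30: 1, 2, 3, 5, 6, 10, 15, 30.
Evaluate successive powers at the divisors of 30:
29^1 ≡ 29 (mod 31)
29^2 ≡ 4 (mod 31)
29^3 ≡ 23 (mod 31)
29^5 ≡ 30 (mod 31)
29^6 ≡ 2 (mod 31)
29^10 ≡ 1 (mod 31) ✓
So ord_31(29) = 10.

10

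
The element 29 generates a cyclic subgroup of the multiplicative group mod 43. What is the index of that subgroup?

1

By Lagrange's theorem, ord_43(29) divides φ(43) = 43 − 1 = 42 = 2 · 3 · 7.
Divisors of 42: 1, 2, 3, 6, 7, 14, 21, 42.
Check 29^d mod 43 for each divisor in increasing order:
29^1 ≡ 29
29^2 ≡ 24
29^3 ≡ 8
29^6 ≡ 21
29^7 ≡ 7
29^14 ≡ 6
29^21 ≡ 42
29^42 ≡ 1
So ord_43(29) = 42, hence |⟨29⟩| = 42.
[(Z/43Z)^× : ⟨29⟩] = 42/42 = 1.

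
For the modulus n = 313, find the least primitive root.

φ(313) = 313 − 1 = 312 = 2^3 · 3 · 13.
g is a primitive root iff g^(312/q) ≢ 1 (mod 313) for each prime q ∈ {2, 3, 13}.
g = 2: 2^156 ≡ 1 — hits 1, so not a primitive root.
g = 3: 3^156 ≡ 1 — hits 1, so not a primitive root.
g = 4: 4^156 ≡ 1 — hits 1, so not a primitive root.
g = 5: 5^156 ≡ 312; 5^104 ≡ 1 — hits 1, so not a primitive root.
g = 6: 6^156 ≡ 1 — hits 1, so not a primitive root.
g = 7: 7^156 ≡ 312; 7^104 ≡ 1 — hits 1, so not a primitive root.
g = 8: 8^156 ≡ 1 — hits 1, so not a primitive root.
g = 9: 9^156 ≡ 1 — hits 1, so not a primitive root.
g = 10: 10^156 ≡ 312; 10^104 ≡ 214; 10^24 ≡ 103 — none is 1, so 10 is a primitive root.
The smallest primitive root modulo 313 is 10.

10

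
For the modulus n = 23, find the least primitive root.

φ(23) = 23 − 1 = 22 = 2 · 11.
g is a primitive root iff g^(22/q) ≢ 1 (mod 23) for each prime q ∈ {2, 11}.
g = 2: 2^11 ≡ 1 — hits 1, so not a primitive root.
g = 3: 3^11 ≡ 1 — hits 1, so not a primitive root.
g = 4: 4^11 ≡ 1 — hits 1, so not a primitive root.
g = 5: 5^11 ≡ 22; 5^2 ≡ 2 — none is 1, so 5 is a primitive root.
Hence the least primitive root of 23 is 5.

5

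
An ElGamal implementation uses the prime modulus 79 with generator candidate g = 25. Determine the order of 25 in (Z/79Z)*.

39

ord(25) | φ(79) = 79 − 1 = 78 = 2 · 3 · 13.
Divisors of 78: 1, 2, 3, 6, 13, 26, 39, 78.
Check 25^d mod 79 for each divisor in increasing order:
25^1 ≡ 25 (mod 79)
25^2 ≡ 72 (mod 79)
25^3 ≡ 62 (mod 79)
25^6 ≡ 52 (mod 79)
25^13 ≡ 55 (mod 79)
25^26 ≡ 23 (mod 79)
25^39 ≡ 1 (mod 79) ✓
So ord_79(25) = 39.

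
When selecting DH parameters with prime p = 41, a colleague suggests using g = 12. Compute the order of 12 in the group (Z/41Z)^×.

By Lagrange's theorem, ord_41(12) divides φ(41) = 41 − 1 = 40 = 2^3 · 5.
Divisors of 40: 1, 2, 4, 5, 8, 10, 20, 40.
Compute 12^d (mod 41) for the divisors d until we hit 1:
12^1 ≡ 12 (mod 41)
12^2 ≡ 21 (mod 41)
12^4 ≡ 31 (mod 41)
12^5 ≡ 3 (mod 41)
12^8 ≡ 18 (mod 41)
12^10 ≡ 9 (mod 41)
12^20 ≡ 40 (mod 41)
12^40 ≡ 1 (mod 41) ✓
So ord_41(12) = 40.

40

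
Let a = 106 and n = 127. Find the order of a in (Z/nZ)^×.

ord(106) | φ(127) = 127 − 1 = 126 = 2 · 3^2 · 7.
Divisors of 126: 1, 2, 3, 6, 7, 9, 14, 18, 21, 42, 63, 126.
Check 106^d mod 127 for each divisor in increasing order:
106^1 ≡ 106 (mod 127)
106^2 ≡ 60 (mod 127)
106^3 ≡ 10 (mod 127)
106^6 ≡ 100 (mod 127)
106^7 ≡ 59 (mod 127)
106^9 ≡ 111 (mod 127)
106^14 ≡ 52 (mod 127)
106^18 ≡ 2 (mod 127)
106^21 ≡ 20 (mod 127)
106^42 ≡ 19 (mod 127)
106^63 ≡ 126 (mod 127)
106^126 ≡ 1 (mod 127) ✓
Therefore the multiplicative order of 106 modulo 127 is 126.

126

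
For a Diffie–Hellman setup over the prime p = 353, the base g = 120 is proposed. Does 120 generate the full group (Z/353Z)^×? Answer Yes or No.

φ(353) = 353 − 1 = 352 = 2^5 · 11.
120 is a primitive root mod 353 iff 120^(φ(353)/q) ≢ 1 for every prime q | φ(353), i.e. q ∈ {2, 11}.
120^176 ≡ 1 (mod 353)  [q = 2: ≡ 1 ✗]
120^32 ≡ 58 (mod 353)  [q = 11: ≢ 1 ✓]
120^176 ≡ 1 shows ord(120) | 176, strictly less than φ(353); not a primitive root.

No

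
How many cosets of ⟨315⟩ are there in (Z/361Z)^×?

6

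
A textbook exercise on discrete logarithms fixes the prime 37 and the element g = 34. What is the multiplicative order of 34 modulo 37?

Since 34 ∈ (Z/37Z)^×, its order divides φ(37) = 37 − 1 = 36 = 2^2 · 3^2.
Divisors of 36: 1, 2, 3, 4, 6, 9, 12, 18, 36.
Compute 34^d (mod 37) for the divisors d until we hit 1:
34^1 ≡ 34
34^2 ≡ 9
34^3 ≡ 10
34^4 ≡ 7
34^6 ≡ 26
34^9 ≡ 1
The smallest such exponent is 9, so the order of 34 is 9.

9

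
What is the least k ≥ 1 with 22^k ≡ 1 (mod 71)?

ord(22) | φ(71) = 71 − 1 = 70 = 2 · 5 · 7.
Divisors of 70: 1, 2, 5, 7, 10, 14, 35, 70.
Check 22^d mod 71 for each divisor in increasing order:
22^1 ≡ 22
22^2 ≡ 58
22^5 ≡ 26
22^7 ≡ 17
22^10 ≡ 37
22^14 ≡ 5
22^35 ≡ 70
22^70 ≡ 1
Therefore the multiplicative order of 22 modulo 71 is 70.

70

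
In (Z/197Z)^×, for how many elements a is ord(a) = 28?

φ(197) = 197 − 1 = 196 = 2^2 · 7^2.
In a cyclic group of order 196, there are φ(d) elements of order d for each divisor d of 196, and zero for non-divisors.
28 = 2^2 · 7 divides 196, and φ(28) = 12.

12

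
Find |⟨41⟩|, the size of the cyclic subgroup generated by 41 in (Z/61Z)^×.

The order of 41 must divide φ(61) = 61 − 1 = 60 = 2^2 · 3 · 5.
Divisors of 60: 1, 2, 3, 4, 5, 6, 10, 12, 15, 20, 30, 60.
Check 41^d mod 61 for each divisor in increasing order:
41^1 ≡ 41 (mod 61)
41^2 ≡ 34 (mod 61)
41^3 ≡ 52 (mod 61)
41^4 ≡ 58 (mod 61)
41^5 ≡ 60 (mod 61)
41^6 ≡ 20 (mod 61)
41^10 ≡ 1 (mod 61) ✓
So ord_61(41) = 10.

10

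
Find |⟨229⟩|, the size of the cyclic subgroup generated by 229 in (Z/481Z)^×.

36

By Lagrange's theorem, ord_481(229) divides φ(481) = φ(13·37) = (13−1)·(37−1) = 12·36 = 432 = 2^4 · 3^3.
Divisors of 432: 1, 2, 3, 4, 6, 8, 9, 12, 16, 18, 24, 27, 36, 48, 54, 72, 108, 144, 216, 432.
Compute 229^d (mod 481) for the divisors d until we hit 1:
229^1 ≡ 229
229^2 ≡ 12
229^3 ≡ 343
229^4 ≡ 144
229^6 ≡ 285
229^8 ≡ 53
229^9 ≡ 112
229^12 ≡ 417
229^16 ≡ 404
229^18 ≡ 38
229^24 ≡ 248
229^27 ≡ 408
229^36 ≡ 1
So ord_481(229) = 36.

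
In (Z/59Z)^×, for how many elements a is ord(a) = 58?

28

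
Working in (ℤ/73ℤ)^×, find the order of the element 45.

By Lagrange's theorem, ord_73(45) divides φ(73) = 73 − 1 = 72 = 2^3 · 3^2.
Divisors of 72: 1, 2, 3, 4, 6, 8, 9, 12, 18, 24, 36, 72.
Evaluate successive powers at the divisors of 72:
45^1 ≡ 45 (mod 73)
45^2 ≡ 54 (mod 73)
45^3 ≡ 21 (mod 73)
45^4 ≡ 69 (mod 73)
45^6 ≡ 3 (mod 73)
45^8 ≡ 16 (mod 73)
45^9 ≡ 63 (mod 73)
45^12 ≡ 9 (mod 73)
45^18 ≡ 27 (mod 73)
45^24 ≡ 8 (mod 73)
45^36 ≡ 72 (mod 73)
45^72 ≡ 1 (mod 73) ✓
So ord_73(45) = 72.

72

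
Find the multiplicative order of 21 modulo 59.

Since 21 ∈ (Z/59Z)^×, its order divides φ(59) = 59 − 1 = 58 = 2 · 29.
Divisors of 58: 1, 2, 29, 58.
Test each divisor d:
21^1 ≡ 21 (mod 59)
21^2 ≡ 28 (mod 59)
21^29 ≡ 1 (mod 59) ✓
The smallest such exponent is 29, so the order of 21 is 29.

29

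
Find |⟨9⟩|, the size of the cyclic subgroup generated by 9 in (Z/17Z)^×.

ord(9) | φ(17) = 17 − 1 = 16 = 2^4.
Divisors of 16: 1, 2, 4, 8, 16.
Evaluate successive powers at the divisors of 16:
9^1 ≡ 9 (mod 17)
9^2 ≡ 13 (mod 17)
9^4 ≡ 16 (mod 17)
9^8 ≡ 1 (mod 17) ✓
So ord_17(9) = 8.

8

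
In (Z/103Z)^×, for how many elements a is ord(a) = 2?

1

φ(103) = 103 − 1 = 102 = 2 · 3 · 17.
(Z/103Z)^× is cyclic (|G| = 102); a cyclic group of order m has exactly φ(d) elements of each order d | m, and none otherwise.
2 | 102, and φ(2) = 2 − 1 = 1.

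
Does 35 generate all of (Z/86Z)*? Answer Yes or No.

No

φ(86) = φ(2)·φ(43) = 1·42 = 42 = 2 · 3 · 7.
An element g generates (Z/86Z)^× iff g^(42/q) ≢ 1 (mod 86) for each prime q ∈ {2, 3, 7}.
35^21 ≡ 1 (mod 86)  [q = 2: ≡ 1 ✗]
35^14 ≡ 1 (mod 86)  [q = 3: ≡ 1 ✗]
35^6 ≡ 59 (mod 86)  [q = 7: ≢ 1 ✓]
The check at q = 2 fails, so 35 generates a proper subgroup.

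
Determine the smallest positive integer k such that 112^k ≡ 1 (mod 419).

By Lagrange's theorem, ord_419(112) divides φ(419) = 419 − 1 = 418 = 2 · 11 · 19.
Divisors of 418: 1, 2, 11, 19, 22, 38, 209, 418.
Check 112^d mod 419 for each divisor in increasing order:
112^1 ≡ 112 (mod 419)
112^2 ≡ 393 (mod 419)
112^11 ≡ 139 (mod 419)
112^19 ≡ 102 (mod 419)
112^22 ≡ 47 (mod 419)
112^38 ≡ 348 (mod 419)
112^209 ≡ 1 (mod 419) ✓
Therefore the multiplicative order of 112 modulo 419 is 209.

209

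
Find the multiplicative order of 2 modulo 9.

6

ord(2) | φ(9) = φ(3^2) = 3·(3−1) = 6 = 2 · 3.
Divisors of 6: 1, 2, 3, 6.
Check 2^d mod 9 for each divisor in increasing order:
2^1 ≡ 2
2^2 ≡ 4
2^3 ≡ 8
2^6 ≡ 1
The smallest such exponent is 6, so the order of 2 is 6.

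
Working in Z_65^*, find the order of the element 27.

The order of 27 must divide φ(65) = φ(5·13) = (5−1)·(13−1) = 4·12 = 48 = 2^4 · 3.
Divisors of 48: 1, 2, 3, 4, 6, 8, 12, 16, 24, 48.
Test each divisor d:
27^1 ≡ 27 (mod 65)
27^2 ≡ 14 (mod 65)
27^3 ≡ 53 (mod 65)
27^4 ≡ 1 (mod 65) ✓
Therefore the multiplicative order of 27 modulo 65 is 4.

4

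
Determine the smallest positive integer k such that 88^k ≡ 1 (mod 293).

Since 88 ∈ (Z/293Z)^×, its order divides φ(293) = 293 − 1 = 292 = 2^2 · 73.
Divisors of 292: 1, 2, 4, 73, 146, 292.
Test each divisor d:
88^1 ≡ 88 (mod 293)
88^2 ≡ 126 (mod 293)
88^4 ≡ 54 (mod 293)
88^73 ≡ 292 (mod 293)
88^146 ≡ 1 (mod 293) ✓
The smallest such exponent is 146, so the order of 88 is 146.

146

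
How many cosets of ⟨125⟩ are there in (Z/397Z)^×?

3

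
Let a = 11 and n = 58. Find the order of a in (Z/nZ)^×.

28

Since 11 ∈ (Z/58Z)^×, its order divides φ(58) = φ(2)·φ(29) = 1·28 = 28 = 2^2 · 7.
Divisors of 28: 1, 2, 4, 7, 14, 28.
Evaluate successive powers at the divisors of 28:
11^1 ≡ 11 (mod 58)
11^2 ≡ 5 (mod 58)
11^4 ≡ 25 (mod 58)
11^7 ≡ 41 (mod 58)
11^14 ≡ 57 (mod 58)
11^28 ≡ 1 (mod 58) ✓
The smallest such exponent is 28, so the order of 11 is 28.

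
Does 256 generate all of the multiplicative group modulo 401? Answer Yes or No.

φ(401) = 401 − 1 = 400 = 2^4 · 5^2.
Test 256^(400/q) mod 401 for each prime factor q of 400:
256^200 ≡ 1 (mod 401)  [q = 2: ≡ 1 ✗]
256^80 ≡ 318 (mod 401)  [q = 5: ≢ 1 ✓]
The check at q = 2 fails, so 256 generates a proper subgroup.

No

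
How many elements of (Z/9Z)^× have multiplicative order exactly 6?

2

φ(9) = φ(3^2) = 3·(3−1) = 6 = 2 · 3.
(Z/9Z)^× is cyclic (|G| = 6); a cyclic group of order m has exactly φ(d) elements of each order d | m, and none otherwise.
6 = 2 · 3 divides 6, and φ(6) = 2.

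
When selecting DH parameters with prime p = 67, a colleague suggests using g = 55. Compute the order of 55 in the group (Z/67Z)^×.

33

ord(55) | φ(67) = 67 − 1 = 66 = 2 · 3 · 11.
Divisors of 66: 1, 2, 3, 6, 11, 22, 33, 66.
Check 55^d mod 67 for each divisor in increasing order:
55^1 ≡ 55 (mod 67)
55^2 ≡ 10 (mod 67)
55^3 ≡ 14 (mod 67)
55^6 ≡ 62 (mod 67)
55^11 ≡ 37 (mod 67)
55^22 ≡ 29 (mod 67)
55^33 ≡ 1 (mod 67) ✓
Hence ord(55) = 33.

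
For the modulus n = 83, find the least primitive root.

2

φ(83) = 83 − 1 = 82 = 2 · 41.
Test candidates g = 2, 3, … against the prime factors q ∈ {2, 41} of φ(83): g is a generator iff g^(82/q) ≢ 1 for every such q.
g = 2: 2^41 ≡ 82; 2^2 ≡ 4 — none is 1, so 2 is a primitive root.
Hence the least primitive root of 83 is 2.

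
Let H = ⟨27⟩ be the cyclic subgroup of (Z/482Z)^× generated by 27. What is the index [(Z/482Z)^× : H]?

6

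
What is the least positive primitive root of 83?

φ(83) = 83 − 1 = 82 = 2 · 41.
Test candidates g = 2, 3, … against the prime factors q ∈ {2, 41} of φ(83): g is a generator iff g^(82/q) ≢ 1 for every such q.
g = 2: 2^41 ≡ 82; 2^2 ≡ 4 — none is 1, so 2 is a primitive root.
So 2 is the smallest generator of (Z/83Z)^×.

2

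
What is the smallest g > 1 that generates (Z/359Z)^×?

7

φ(359) = 359 − 1 = 358 = 2 · 179.
Test candidates g = 2, 3, … against the prime factors q ∈ {2, 179} of φ(359): g is a generator iff g^(358/q) ≢ 1 for every such q.
g = 2: 2^179 ≡ 1 — hits 1, so not a primitive root.
g = 3: 3^179 ≡ 1 — hits 1, so not a primitive root.
g = 4: 4^179 ≡ 1 — hits 1, so not a primitive root.
g = 5: 5^179 ≡ 1 — hits 1, so not a primitive root.
g = 6: 6^179 ≡ 1 — hits 1, so not a primitive root.
g = 7: 7^179 ≡ 358; 7^2 ≡ 49 — none is 1, so 7 is a primitive root.
Hence the least primitive root of 359 is 7.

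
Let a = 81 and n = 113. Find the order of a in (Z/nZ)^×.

By Lagrange's theorem, ord_113(81) divides φ(113) = 113 − 1 = 112 = 2^4 · 7.
Divisors of 112: 1, 2, 4, 7, 8, 14, 16, 28, 56, 112.
Check 81^d mod 113 for each divisor in increasing order:
81^1 ≡ 81 (mod 113)
81^2 ≡ 7 (mod 113)
81^4 ≡ 49 (mod 113)
81^7 ≡ 98 (mod 113)
81^8 ≡ 28 (mod 113)
81^14 ≡ 112 (mod 113)
81^16 ≡ 106 (mod 113)
81^28 ≡ 1 (mod 113) ✓
So ord_113(81) = 28.

28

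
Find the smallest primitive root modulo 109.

6

φ(109) = 109 − 1 = 108 = 2^2 · 3^3.
Test candidates g = 2, 3, … against the prime factors q ∈ {2, 3} of φ(109): g is a generator iff g^(108/q) ≢ 1 for every such q.
g = 2: 2^54 ≡ 108; 2^36 ≡ 1 — hits 1, so not a primitive root.
g = 3: 3^54 ≡ 1 — hits 1, so not a primitive root.
g = 4: 4^54 ≡ 1 — hits 1, so not a primitive root.
g = 5: 5^54 ≡ 1 — hits 1, so not a primitive root.
g = 6: 6^54 ≡ 108; 6^36 ≡ 63 — none is 1, so 6 is a primitive root.
The smallest primitive root modulo 109 is 6.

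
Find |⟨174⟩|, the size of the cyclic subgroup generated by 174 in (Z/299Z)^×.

44

The order of 174 must divide φ(299) = φ(13·23) = (13−1)·(23−1) = 12·22 = 264 = 2^3 · 3 · 11.
Divisors of 264: 1, 2, 3, 4, 6, 8, 11, 12, 22, 24, 33, 44, 66, 88, 132, 264.
Compute 174^d (mod 299) for the divisors d until we hit 1:
174^1 ≡ 174
174^2 ≡ 77
174^3 ≡ 242
174^4 ≡ 248
174^6 ≡ 259
174^8 ≡ 209
174^11 ≡ 47
174^12 ≡ 105
174^22 ≡ 116
174^24 ≡ 261
174^33 ≡ 70
174^44 ≡ 1
The smallest such exponent is 44, so the order of 174 is 44.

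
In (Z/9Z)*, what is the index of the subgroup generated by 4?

2

ord(4) | φ(9) = φ(3^2) = 3·(3−1) = 6 = 2 · 3.
Divisors of 6: 1, 2, 3, 6.
Check 4^d mod 9 for each divisor in increasing order:
4^1 ≡ 4
4^2 ≡ 7
4^3 ≡ 1
Thus |⟨4⟩| = ord(4) = 3.
[(Z/9Z)^× : ⟨4⟩] = 6/3 = 2.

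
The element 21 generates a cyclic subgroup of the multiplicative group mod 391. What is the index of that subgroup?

By Lagrange's theorem, ord_391(21) divides φ(391) = φ(17·23) = (17−1)·(23−1) = 16·22 = 352 = 2^5 · 11.
Divisors of 352: 1, 2, 4, 8, 11, 16, 22, 32, 44, 88, 176, 352.
Test each divisor d:
21^1 ≡ 21 (mod 391)
21^2 ≡ 50 (mod 391)
21^4 ≡ 154 (mod 391)
21^8 ≡ 256 (mod 391)
21^11 ≡ 183 (mod 391)
21^16 ≡ 239 (mod 391)
21^22 ≡ 254 (mod 391)
21^32 ≡ 35 (mod 391)
21^44 ≡ 1 (mod 391) ✓
The order of 21 is 44, so the subgroup it generates has 44 elements.
Index = |(Z/391Z)^×| / |⟨21⟩| = 352 / 44 = 8.

8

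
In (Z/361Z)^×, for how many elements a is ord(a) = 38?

18

φ(361) = φ(19^2) = 19·(19−1) = 342 = 2 · 3^2 · 19.
(Z/361Z)^× is cyclic (|G| = 342); a cyclic group of order m has exactly φ(d) elements of each order d | m, and none otherwise.
38 = 2 · 19 divides 342, and φ(38) = 18.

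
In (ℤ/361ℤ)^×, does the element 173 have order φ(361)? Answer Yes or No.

Yes

φ(361) = φ(19^2) = 19·(19−1) = 342 = 2 · 3^2 · 19.
An element g generates (Z/361Z)^× iff g^(342/q) ≢ 1 (mod 361) for each prime q ∈ {2, 3, 19}.
173^171 ≡ 360 (mod 361)  [q = 2: ≢ 1 ✓]
173^114 ≡ 292 (mod 361)  [q = 3: ≢ 1 ✓]
173^18 ≡ 153 (mod 361)  [q = 19: ≢ 1 ✓]
None equal 1, so ord_361(173) = 342: 173 is a primitive root.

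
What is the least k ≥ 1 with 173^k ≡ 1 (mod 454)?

The order of 173 must divide φ(454) = φ(2)·φ(227) = 1·226 = 226 = 2 · 113.
Divisors of 226: 1, 2, 113, 226.
Evaluate successive powers at the divisors of 226:
173^1 ≡ 173 (mod 454)
173^2 ≡ 419 (mod 454)
173^113 ≡ 1 (mod 454) ✓
Therefore the multiplicative order of 173 modulo 454 is 113.

113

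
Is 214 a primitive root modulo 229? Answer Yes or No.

No

φ(229) = 229 − 1 = 228 = 2^2 · 3 · 19.
Test 214^(228/q) mod 229 for each prime factor q of 228:
214^114 ≡ 1 (mod 229)  [q = 2: ≡ 1 ✗]
214^76 ≡ 1 (mod 229)  [q = 3: ≡ 1 ✗]
214^12 ≡ 203 (mod 229)  [q = 19: ≢ 1 ✓]
Since 214^114 ≡ 1, the order of 214 divides 114 < 228, so 214 is not a primitive root.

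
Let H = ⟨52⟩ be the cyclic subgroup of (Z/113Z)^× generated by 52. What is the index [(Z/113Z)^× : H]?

2

The order of 52 must divide φ(113) = 113 − 1 = 112 = 2^4 · 7.
Divisors of 112: 1, 2, 4, 7, 8, 14, 16, 28, 56, 112.
Test each divisor d:
52^1 ≡ 52
52^2 ≡ 105
52^4 ≡ 64
52^7 ≡ 44
52^8 ≡ 28
52^14 ≡ 15
52^16 ≡ 106
52^28 ≡ 112
52^56 ≡ 1
Thus |⟨52⟩| = ord(52) = 56.
Index = |(Z/113Z)^×| / |⟨52⟩| = 112 / 56 = 2.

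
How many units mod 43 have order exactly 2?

1

φ(43) = 43 − 1 = 42 = 2 · 3 · 7.
Since (Z/43Z)^× is cyclic of order 42, the number of elements of order d is φ(d) when d | 42 and 0 otherwise.
2 | 42, and φ(2) = 2 − 1 = 1.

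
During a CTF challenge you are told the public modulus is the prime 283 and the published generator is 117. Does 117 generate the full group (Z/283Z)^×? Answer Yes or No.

No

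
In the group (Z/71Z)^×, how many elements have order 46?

0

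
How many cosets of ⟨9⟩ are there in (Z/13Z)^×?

4

The order of 9 must divide φ(13) = 13 − 1 = 12 = 2^2 · 3.
Divisors of 12: 1, 2, 3, 4, 6, 12.
Check 9^d mod 13 for each divisor in increasing order:
9^1 ≡ 9 (mod 13)
9^2 ≡ 3 (mod 13)
9^3 ≡ 1 (mod 13) ✓
The order of 9 is 3, so the subgroup it generates has 3 elements.
Index = |(Z/13Z)^×| / |⟨9⟩| = 12 / 3 = 4.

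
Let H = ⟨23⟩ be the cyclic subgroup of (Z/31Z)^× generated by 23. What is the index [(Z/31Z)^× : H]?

By Lagrange's theorem, ord_31(23) divides φ(31) = 31 − 1 = 30 = 2 · 3 · 5.
Divisors of 30: 1, 2, 3, 5, 6, 10, 15, 30.
Check 23^d mod 31 for each divisor in increasing order:
23^1 ≡ 23
23^2 ≡ 2
23^3 ≡ 15
23^5 ≡ 30
23^6 ≡ 8
23^10 ≡ 1
The order of 23 is 10, so the subgroup it generates has 10 elements.
[(Z/31Z)^× : ⟨23⟩] = 30/10 = 3.

3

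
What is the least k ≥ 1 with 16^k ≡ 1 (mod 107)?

53

By Lagrange's theorem, ord_107(16) divides φ(107) = 107 − 1 = 106 = 2 · 53.
Divisors of 106: 1, 2, 53, 106.
Evaluate successive powers at the divisors of 106:
16^1 ≡ 16
16^2 ≡ 42
16^53 ≡ 1
The smallest such exponent is 53, so the order of 16 is 53.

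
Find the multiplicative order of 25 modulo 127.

The order of 25 must divide φ(127) = 127 − 1 = 126 = 2 · 3^2 · 7.
Divisors of 126: 1, 2, 3, 6, 7, 9, 14, 18, 21, 42, 63, 126.
Check 25^d mod 127 for each divisor in increasing order:
25^1 ≡ 25
25^2 ≡ 117
25^3 ≡ 4
25^6 ≡ 16
25^7 ≡ 19
25^9 ≡ 64
25^14 ≡ 107
25^18 ≡ 32
25^21 ≡ 1
The smallest such exponent is 21, so the order of 25 is 21.

21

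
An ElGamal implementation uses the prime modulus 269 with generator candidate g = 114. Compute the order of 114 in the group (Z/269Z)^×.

268

Since 114 ∈ (Z/269Z)^×, its order divides φ(269) = 269 − 1 = 268 = 2^2 · 67.
Divisors of 268: 1, 2, 4, 67, 134, 268.
Check 114^d mod 269 for each divisor in increasing order:
114^1 ≡ 114 (mod 269)
114^2 ≡ 84 (mod 269)
114^4 ≡ 62 (mod 269)
114^67 ≡ 187 (mod 269)
114^134 ≡ 268 (mod 269)
114^268 ≡ 1 (mod 269) ✓
So ord_269(114) = 268.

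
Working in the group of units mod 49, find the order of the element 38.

42

The order of 38 must divide φ(49) = φ(7^2) = 7·(7−1) = 42 = 2 · 3 · 7.
Divisors of 42: 1, 2, 3, 6, 7, 14, 21, 42.
Test each divisor d:
38^1 ≡ 38 (mod 49)
38^2 ≡ 23 (mod 49)
38^3 ≡ 41 (mod 49)
38^6 ≡ 15 (mod 49)
38^7 ≡ 31 (mod 49)
38^14 ≡ 30 (mod 49)
38^21 ≡ 48 (mod 49)
38^42 ≡ 1 (mod 49) ✓
Therefore the multiplicative order of 38 modulo 49 is 42.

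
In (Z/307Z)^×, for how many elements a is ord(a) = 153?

96

φ(307) = 307 − 1 = 306 = 2 · 3^2 · 17.
In a cyclic group of order 306, there are φ(d) elements of order d for each divisor d of 306, and zero for non-divisors.
153 = 3^2 · 17 divides 306, and φ(153) = 96.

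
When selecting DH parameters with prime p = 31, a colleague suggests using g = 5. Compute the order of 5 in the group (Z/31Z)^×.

3

ord(5) | φ(31) = 31 − 1 = 30 = 2 · 3 · 5.
Divisors of 30: 1, 2, 3, 5, 6, 10, 15, 30.
Compute 5^d (mod 31) for the divisors d until we hit 1:
5^1 ≡ 5 (mod 31)
5^2 ≡ 25 (mod 31)
5^3 ≡ 1 (mod 31) ✓
So ord_31(5) = 3.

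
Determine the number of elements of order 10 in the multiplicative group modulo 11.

φ(11) = 11 − 1 = 10 = 2 · 5.
Since (Z/11Z)^× is cyclic of order 10, the number of elements of order d is φ(d) when d | 10 and 0 otherwise.
10 = 2 · 5 divides 10, and φ(10) = 4.

4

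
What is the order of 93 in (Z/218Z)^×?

18

ord(93) | φ(218) = φ(2)·φ(109) = 1·108 = 108 = 2^2 · 3^3.
Divisors of 108: 1, 2, 3, 4, 6, 9, 12, 18, 27, 36, 54, 108.
Test each divisor d:
93^1 ≡ 93 (mod 218)
93^2 ≡ 147 (mod 218)
93^3 ≡ 155 (mod 218)
93^4 ≡ 27 (mod 218)
93^6 ≡ 45 (mod 218)
93^9 ≡ 217 (mod 218)
93^12 ≡ 63 (mod 218)
93^18 ≡ 1 (mod 218) ✓
So ord_218(93) = 18.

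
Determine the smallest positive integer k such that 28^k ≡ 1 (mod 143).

60

The order of 28 must divide φ(143) = φ(11·13) = (11−1)·(13−1) = 10·12 = 120 = 2^3 · 3 · 5.
Divisors of 120: 1, 2, 3, 4, 5, 6, 8, 10, 12, 15, 20, 24, 30, 40, 60, 120.
Compute 28^d (mod 143) for the divisors d until we hit 1:
28^1 ≡ 28 (mod 143)
28^2 ≡ 69 (mod 143)
28^3 ≡ 73 (mod 143)
28^4 ≡ 42 (mod 143)
28^5 ≡ 32 (mod 143)
28^6 ≡ 38 (mod 143)
28^8 ≡ 48 (mod 143)
28^10 ≡ 23 (mod 143)
28^12 ≡ 14 (mod 143)
28^15 ≡ 21 (mod 143)
28^20 ≡ 100 (mod 143)
28^24 ≡ 53 (mod 143)
28^30 ≡ 12 (mod 143)
28^40 ≡ 133 (mod 143)
28^60 ≡ 1 (mod 143) ✓
Hence ord(28) = 60.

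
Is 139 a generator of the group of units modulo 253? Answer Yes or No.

No

253 = 11 · 23 is a product of two distinct odd primes, so (Z/253Z)^× ≅ (Z/11Z)^× × (Z/23Z)^× is not cyclic.
No primitive root modulo 253 exists; in particular 139 is not one.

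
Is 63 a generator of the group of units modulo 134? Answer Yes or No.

Yes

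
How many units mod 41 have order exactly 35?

φ(41) = 41 − 1 = 40 = 2^3 · 5.
Since (Z/41Z)^× is cyclic of order 40, the number of elements of order d is φ(d) when d | 40 and 0 otherwise.
Here 40 is not a multiple of 35, so there are no elements of order 35.

0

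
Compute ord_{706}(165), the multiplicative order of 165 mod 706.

Since 165 ∈ (Z/706Z)^×, its order divides φ(706) = φ(2)·φ(353) = 1·352 = 352 = 2^5 · 11.
Divisors of 352: 1, 2, 4, 8, 11, 16, 22, 32, 44, 88, 176, 352.
Compute 165^d (mod 706) for the divisors d until we hit 1:
165^1 ≡ 165
165^2 ≡ 397
165^4 ≡ 171
165^8 ≡ 295
165^11 ≡ 49
165^16 ≡ 187
165^22 ≡ 283
165^32 ≡ 375
165^44 ≡ 311
165^88 ≡ 705
165^176 ≡ 1
Therefore the multiplicative order of 165 modulo 706 is 176.

176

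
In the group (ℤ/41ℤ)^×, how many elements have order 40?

16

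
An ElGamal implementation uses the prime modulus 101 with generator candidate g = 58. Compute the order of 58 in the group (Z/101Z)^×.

By Lagrange's theorem, ord_101(58) divides φ(101) = 101 − 1 = 100 = 2^2 · 5^2.
Divisors of 100: 1, 2, 4, 5, 10, 20, 25, 50, 100.
Check 58^d mod 101 for each divisor in increasing order:
58^1 ≡ 58 (mod 101)
58^2 ≡ 31 (mod 101)
58^4 ≡ 52 (mod 101)
58^5 ≡ 87 (mod 101)
58^10 ≡ 95 (mod 101)
58^20 ≡ 36 (mod 101)
58^25 ≡ 1 (mod 101) ✓
Therefore the multiplicative order of 58 modulo 101 is 25.

25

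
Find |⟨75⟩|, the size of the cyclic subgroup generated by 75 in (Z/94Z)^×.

By Lagrange's theorem, ord_94(75) divides φ(94) = φ(2)·φ(47) = 1·46 = 46 = 2 · 23.
Divisors of 46: 1, 2, 23, 46.
Test each divisor d:
75^1 ≡ 75 (mod 94)
75^2 ≡ 79 (mod 94)
75^23 ≡ 1 (mod 94) ✓
The smallest such exponent is 23, so the order of 75 is 23.

23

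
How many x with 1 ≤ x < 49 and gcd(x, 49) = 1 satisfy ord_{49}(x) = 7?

6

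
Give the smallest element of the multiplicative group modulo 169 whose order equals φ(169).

φ(169) = φ(13^2) = 13·(13−1) = 156 = 2^2 · 3 · 13.
Test candidates g = 2, 3, … against the prime factors q ∈ {2, 3, 13} of φ(169): g is a generator iff g^(156/q) ≢ 1 for every such q.
g = 2: 2^78 ≡ 168; 2^52 ≡ 146; 2^12 ≡ 40 — none is 1, so 2 is a primitive root.
The smallest primitive root modulo 169 is 2.

2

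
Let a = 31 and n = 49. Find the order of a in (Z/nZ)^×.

6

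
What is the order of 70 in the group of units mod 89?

Since 70 ∈ (Z/89Z)^×, its order divides φ(89) = 89 − 1 = 88 = 2^3 · 11.
Divisors of 88: 1, 2, 4, 8, 11, 22, 44, 88.
Evaluate successive powers at the divisors of 88:
70^1 ≡ 70 (mod 89)
70^2 ≡ 5 (mod 89)
70^4 ≡ 25 (mod 89)
70^8 ≡ 2 (mod 89)
70^11 ≡ 77 (mod 89)
70^22 ≡ 55 (mod 89)
70^44 ≡ 88 (mod 89)
70^88 ≡ 1 (mod 89) ✓
Therefore the multiplicative order of 70 modulo 89 is 88.

88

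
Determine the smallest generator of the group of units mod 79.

3

φ(79) = 79 − 1 = 78 = 2 · 3 · 13.
g is a primitive root iff g^(78/q) ≢ 1 (mod 79) for each prime q ∈ {2, 3, 13}.
g = 2: 2^39 ≡ 1 — hits 1, so not a primitive root.
g = 3: 3^39 ≡ 78; 3^26 ≡ 23; 3^6 ≡ 18 — none is 1, so 3 is a primitive root.
So 3 is the smallest generator of (Z/79Z)^×.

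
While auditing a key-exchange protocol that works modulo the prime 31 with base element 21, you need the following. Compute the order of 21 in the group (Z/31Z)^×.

30

Since 21 ∈ (Z/31Z)^×, its order divides φ(31) = 31 − 1 = 30 = 2 · 3 · 5.
Divisors of 30: 1, 2, 3, 5, 6, 10, 15, 30.
Compute 21^d (mod 31) for the divisors d until we hit 1:
21^1 ≡ 21 (mod 31)
21^2 ≡ 7 (mod 31)
21^3 ≡ 23 (mod 31)
21^5 ≡ 6 (mod 31)
21^6 ≡ 2 (mod 31)
21^10 ≡ 5 (mod 31)
21^15 ≡ 30 (mod 31)
21^30 ≡ 1 (mod 31) ✓
Hence ord(21) = 30.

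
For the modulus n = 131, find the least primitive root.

2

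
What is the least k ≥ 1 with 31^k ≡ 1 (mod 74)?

4

Since 31 ∈ (Z/74Z)^×, its order divides φ(74) = φ(2)·φ(37) = 1·36 = 36 = 2^2 · 3^2.
Divisors of 36: 1, 2, 3, 4, 6, 9, 12, 18, 36.
Evaluate successive powers at the divisors of 36:
31^1 ≡ 31 (mod 74)
31^2 ≡ 73 (mod 74)
31^3 ≡ 43 (mod 74)
31^4 ≡ 1 (mod 74) ✓
So ord_74(31) = 4.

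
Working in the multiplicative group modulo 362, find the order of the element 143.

Since 143 ∈ (Z/362Z)^×, its order divides φ(362) = φ(2)·φ(181) = 1·180 = 180 = 2^2 · 3^2 · 5.
Divisors of 180: 1, 2, 3, 4, 5, 6, 9, 10, 12, 15, 18, 20, 30, 36, 45, 60, 90, 180.
Compute 143^d (mod 362) for the divisors d until we hit 1:
143^1 ≡ 143
143^2 ≡ 177
143^3 ≡ 333
143^4 ≡ 197
143^5 ≡ 297
143^6 ≡ 117
143^9 ≡ 227
143^10 ≡ 243
143^12 ≡ 295
143^15 ≡ 133
143^18 ≡ 125
143^20 ≡ 43
143^30 ≡ 313
143^36 ≡ 59
143^45 ≡ 361
143^60 ≡ 229
143^90 ≡ 1
Hence ord(143) = 90.

90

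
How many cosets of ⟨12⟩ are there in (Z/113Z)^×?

ord(12) | φ(113) = 113 − 1 = 112 = 2^4 · 7.
Divisors of 112: 1, 2, 4, 7, 8, 14, 16, 28, 56, 112.
Check 12^d mod 113 for each divisor in increasing order:
12^1 ≡ 12
12^2 ≡ 31
12^4 ≡ 57
12^7 ≡ 73
12^8 ≡ 85
12^14 ≡ 18
12^16 ≡ 106
12^28 ≡ 98
12^56 ≡ 112
12^112 ≡ 1
The order of 12 is 112, so the subgroup it generates has 112 elements.
The index is φ(113) / ord(12) = 112 / 112 = 1.

1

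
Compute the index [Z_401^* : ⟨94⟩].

By Lagrange's theorem, ord_401(94) divides φ(401) = 401 − 1 = 400 = 2^4 · 5^2.
Divisors of 400: 1, 2, 4, 5, 8, 10, 16, 20, 25, 40, 50, 80, 100, 200, 400.
Test each divisor d:
94^1 ≡ 94
94^2 ≡ 14
94^4 ≡ 196
94^5 ≡ 379
94^8 ≡ 321
94^10 ≡ 83
94^16 ≡ 385
94^20 ≡ 72
94^25 ≡ 20
94^40 ≡ 372
94^50 ≡ 400
94^80 ≡ 39
94^100 ≡ 1
The order of 94 is 100, so the subgroup it generates has 100 elements.
Index = |(Z/401Z)^×| / |⟨94⟩| = 400 / 100 = 4.

4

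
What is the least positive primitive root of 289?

3

φ(289) = φ(17^2) = 17·(17−1) = 272 = 2^4 · 17.
g is a primitive root iff g^(272/q) ≢ 1 (mod 289) for each prime q ∈ {2, 17}.
g = 2: 2^136 ≡ 1 — hits 1, so not a primitive root.
g = 3: 3^136 ≡ 288; 3^16 ≡ 171 — none is 1, so 3 is a primitive root.
The smallest primitive root modulo 289 is 3.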